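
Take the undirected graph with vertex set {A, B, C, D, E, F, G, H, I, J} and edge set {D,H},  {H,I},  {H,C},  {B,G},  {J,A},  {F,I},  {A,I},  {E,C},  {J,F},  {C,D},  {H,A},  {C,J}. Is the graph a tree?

No

|V| = 10, |E| = 12.
It is not connected, so it is not a tree.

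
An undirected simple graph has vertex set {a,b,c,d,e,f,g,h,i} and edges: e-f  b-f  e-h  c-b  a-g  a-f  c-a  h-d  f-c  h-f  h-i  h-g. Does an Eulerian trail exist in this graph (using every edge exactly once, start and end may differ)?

Degrees: a:3, b:2, c:3, d:1, e:2, f:5, g:2, h:5, i:1
Odd-degree vertices: a, c, d, f, h, i (6 total).
With 6 odd-degree vertices (more than two), no single trail can use every edge.

No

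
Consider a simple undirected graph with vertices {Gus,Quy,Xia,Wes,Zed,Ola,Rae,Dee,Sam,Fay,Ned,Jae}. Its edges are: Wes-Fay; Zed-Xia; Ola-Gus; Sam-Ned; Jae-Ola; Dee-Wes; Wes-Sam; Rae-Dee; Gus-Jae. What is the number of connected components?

4

Component: {Quy}
Component: {Xia, Zed}
Component: {Gus, Ola, Jae}
Component: {Wes, Rae, Dee, Sam, Fay, Ned}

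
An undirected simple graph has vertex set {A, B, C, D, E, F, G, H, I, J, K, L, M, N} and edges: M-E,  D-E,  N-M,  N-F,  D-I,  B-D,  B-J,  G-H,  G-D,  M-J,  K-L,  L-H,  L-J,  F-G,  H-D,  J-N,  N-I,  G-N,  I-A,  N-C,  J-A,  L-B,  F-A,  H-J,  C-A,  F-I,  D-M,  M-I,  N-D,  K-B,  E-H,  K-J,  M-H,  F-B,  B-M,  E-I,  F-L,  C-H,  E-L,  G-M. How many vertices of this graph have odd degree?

Degrees: A:4, B:6, C:3, D:7, E:5, F:6, G:5, H:7, I:6, J:7, K:3, L:6, M:8, N:7
Odd-degree vertices: C, D, E, G, H, J, K, N.

8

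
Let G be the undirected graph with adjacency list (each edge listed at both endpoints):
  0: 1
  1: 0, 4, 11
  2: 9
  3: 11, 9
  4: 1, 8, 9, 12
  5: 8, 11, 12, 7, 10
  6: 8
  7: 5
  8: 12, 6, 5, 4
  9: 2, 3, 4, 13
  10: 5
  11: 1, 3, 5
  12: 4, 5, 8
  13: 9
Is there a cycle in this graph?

|V| = 14, |E| = 17, number of components = 1.
Since 17 > 14 - 1, a cycle must exist; for instance 8-5-12-8.

Yes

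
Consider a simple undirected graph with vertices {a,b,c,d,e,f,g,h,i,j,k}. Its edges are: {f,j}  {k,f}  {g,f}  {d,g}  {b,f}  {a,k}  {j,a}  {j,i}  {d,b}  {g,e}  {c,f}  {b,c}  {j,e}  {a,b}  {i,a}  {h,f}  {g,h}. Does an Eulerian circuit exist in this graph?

Yes

Degrees: a:4, b:4, c:2, d:2, e:2, f:6, g:4, h:2, i:2, j:4, k:2
Every vertex has even degree and the edges form a single connected piece, so an Eulerian circuit exists.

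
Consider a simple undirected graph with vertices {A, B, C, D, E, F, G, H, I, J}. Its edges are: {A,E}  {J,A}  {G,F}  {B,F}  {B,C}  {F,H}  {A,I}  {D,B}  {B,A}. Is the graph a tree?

The graph has 10 vertices and 9 edges.
Connected and |E| = |V| - 1, which characterizes a tree.

Yes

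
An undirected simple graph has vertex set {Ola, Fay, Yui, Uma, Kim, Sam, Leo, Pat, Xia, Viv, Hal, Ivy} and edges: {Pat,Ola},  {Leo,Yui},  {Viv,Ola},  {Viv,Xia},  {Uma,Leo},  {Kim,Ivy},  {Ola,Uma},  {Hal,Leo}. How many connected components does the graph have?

Component: {Fay}
Component: {Sam}
Component: {Kim, Ivy}
Component: {Ola, Yui, Uma, Leo, Pat, Xia, Viv, Hal}

4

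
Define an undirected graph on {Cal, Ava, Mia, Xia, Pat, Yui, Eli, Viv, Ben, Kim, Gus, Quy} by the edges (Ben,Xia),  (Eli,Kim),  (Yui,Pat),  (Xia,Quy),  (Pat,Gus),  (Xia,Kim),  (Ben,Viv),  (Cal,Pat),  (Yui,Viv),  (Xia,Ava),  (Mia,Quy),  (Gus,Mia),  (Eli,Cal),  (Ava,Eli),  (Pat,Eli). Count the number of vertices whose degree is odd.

Degrees: Cal:2, Ava:2, Mia:2, Xia:4, Pat:4, Yui:2, Eli:4, Viv:2, Ben:2, Kim:2, Gus:2, Quy:2
Odd-degree vertices: none.

0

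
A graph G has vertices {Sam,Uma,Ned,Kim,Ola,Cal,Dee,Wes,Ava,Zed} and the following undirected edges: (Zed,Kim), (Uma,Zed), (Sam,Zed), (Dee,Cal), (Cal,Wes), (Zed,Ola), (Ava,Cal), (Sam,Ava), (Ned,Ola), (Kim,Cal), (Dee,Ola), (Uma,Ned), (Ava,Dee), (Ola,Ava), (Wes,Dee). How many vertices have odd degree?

Degrees: Sam:2, Uma:2, Ned:2, Kim:2, Ola:4, Cal:4, Dee:4, Wes:2, Ava:4, Zed:4
Odd-degree vertices: none.

0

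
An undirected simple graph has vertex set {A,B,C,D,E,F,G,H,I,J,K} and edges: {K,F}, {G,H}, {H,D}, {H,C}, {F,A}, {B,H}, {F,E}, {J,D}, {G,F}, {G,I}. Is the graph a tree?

|V| = 11, |E| = 10.
Connected and |E| = |V| - 1, which characterizes a tree.

Yes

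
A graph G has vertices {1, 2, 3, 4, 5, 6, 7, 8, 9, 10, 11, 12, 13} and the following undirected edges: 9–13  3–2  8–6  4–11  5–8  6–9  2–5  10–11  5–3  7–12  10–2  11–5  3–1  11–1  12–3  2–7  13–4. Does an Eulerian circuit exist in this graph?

Yes

Degrees: 1:2, 2:4, 3:4, 4:2, 5:4, 6:2, 7:2, 8:2, 9:2, 10:2, 11:4, 12:2, 13:2
All degrees are even and the non-isolated vertices are connected — an Eulerian circuit exists.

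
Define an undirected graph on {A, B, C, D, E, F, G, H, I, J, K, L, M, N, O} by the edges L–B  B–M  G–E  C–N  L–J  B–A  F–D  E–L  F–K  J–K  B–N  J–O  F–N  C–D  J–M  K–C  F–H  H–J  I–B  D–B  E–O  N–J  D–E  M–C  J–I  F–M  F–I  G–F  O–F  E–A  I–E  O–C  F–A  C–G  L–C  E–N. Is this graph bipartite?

Yes

Color {B, C, E, F, J} black and {A, D, G, H, I, K, L, M, N, O} white. No edge joins two same-colored vertices, so the graph is bipartite.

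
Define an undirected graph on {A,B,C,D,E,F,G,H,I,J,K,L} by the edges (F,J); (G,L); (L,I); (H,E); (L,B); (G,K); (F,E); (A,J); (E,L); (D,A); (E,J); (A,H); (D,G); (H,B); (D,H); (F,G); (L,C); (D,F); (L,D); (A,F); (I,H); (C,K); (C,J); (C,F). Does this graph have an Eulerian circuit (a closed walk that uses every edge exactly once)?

No

Degrees: A:4, B:2, C:4, D:5, E:4, F:6, G:4, H:5, I:2, J:4, K:2, L:6
D, H have odd degree; an Eulerian circuit needs every degree to be even, so none exists.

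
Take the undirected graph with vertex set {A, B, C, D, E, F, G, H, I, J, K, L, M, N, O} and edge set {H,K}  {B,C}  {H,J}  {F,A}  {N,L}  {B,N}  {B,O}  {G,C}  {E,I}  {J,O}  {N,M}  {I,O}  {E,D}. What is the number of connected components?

2

Component: {A, F}
Component: {B, C, D, E, G, H, I, J, K, L, M, N, O}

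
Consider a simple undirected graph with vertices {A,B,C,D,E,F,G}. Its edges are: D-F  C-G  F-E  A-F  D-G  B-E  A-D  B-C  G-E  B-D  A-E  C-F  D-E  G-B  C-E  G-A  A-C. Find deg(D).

Neighbors of D: A, B, E, F, G.

5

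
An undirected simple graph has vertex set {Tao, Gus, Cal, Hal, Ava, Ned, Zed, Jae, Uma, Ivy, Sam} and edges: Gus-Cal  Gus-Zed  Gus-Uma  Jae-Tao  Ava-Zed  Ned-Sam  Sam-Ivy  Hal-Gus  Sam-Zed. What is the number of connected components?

2

Component: {Tao, Jae}
Component: {Gus, Cal, Hal, Ava, Ned, Zed, Uma, Ivy, Sam}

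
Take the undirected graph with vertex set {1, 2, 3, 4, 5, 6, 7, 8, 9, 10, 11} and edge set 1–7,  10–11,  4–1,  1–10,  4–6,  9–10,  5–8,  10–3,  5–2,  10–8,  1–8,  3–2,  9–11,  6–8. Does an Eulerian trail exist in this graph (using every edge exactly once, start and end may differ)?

Yes

Degrees: 1:4, 2:2, 3:2, 4:2, 5:2, 6:2, 7:1, 8:4, 9:2, 10:5, 11:2
Odd-degree vertices: 7, 10 (2 total).
With 2 odd-degree vertices and all edges in one connected piece, an Eulerian trail exists (from 7 to 10).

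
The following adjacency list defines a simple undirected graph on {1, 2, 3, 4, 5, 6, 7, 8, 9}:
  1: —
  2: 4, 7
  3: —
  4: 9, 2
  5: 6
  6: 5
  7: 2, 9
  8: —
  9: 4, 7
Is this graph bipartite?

Yes

Color {1, 3, 4, 6, 7, 8} black and {2, 5, 9} white. No edge joins two same-colored vertices, so the graph is bipartite.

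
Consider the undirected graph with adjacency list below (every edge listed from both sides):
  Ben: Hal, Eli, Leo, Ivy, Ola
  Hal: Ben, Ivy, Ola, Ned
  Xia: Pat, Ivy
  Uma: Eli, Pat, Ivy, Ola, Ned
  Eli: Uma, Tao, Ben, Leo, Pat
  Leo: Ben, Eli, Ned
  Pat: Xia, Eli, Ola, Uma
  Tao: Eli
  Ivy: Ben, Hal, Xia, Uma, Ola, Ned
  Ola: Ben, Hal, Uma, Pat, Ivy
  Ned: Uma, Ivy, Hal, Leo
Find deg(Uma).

Neighbors of Uma: Eli, Pat, Ivy, Ola, Ned.

5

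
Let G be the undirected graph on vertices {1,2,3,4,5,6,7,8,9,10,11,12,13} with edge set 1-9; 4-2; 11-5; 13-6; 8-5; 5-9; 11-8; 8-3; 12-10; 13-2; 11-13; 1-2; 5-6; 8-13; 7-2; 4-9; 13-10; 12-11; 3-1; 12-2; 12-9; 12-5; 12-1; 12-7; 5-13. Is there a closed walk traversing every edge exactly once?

Degrees: 1:4, 2:5, 3:2, 4:2, 5:6, 6:2, 7:2, 8:4, 9:4, 10:2, 11:4, 12:7, 13:6
2, 12 have odd degree; an Eulerian circuit needs every degree to be even, so none exists.

No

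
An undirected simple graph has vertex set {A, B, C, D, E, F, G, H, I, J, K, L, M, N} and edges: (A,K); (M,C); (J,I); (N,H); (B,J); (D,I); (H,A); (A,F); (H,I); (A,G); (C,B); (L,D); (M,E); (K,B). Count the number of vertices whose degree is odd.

8

Degrees: A:4, B:3, C:2, D:2, E:1, F:1, G:1, H:3, I:3, J:2, K:2, L:1, M:2, N:1
Odd-degree vertices: B, E, F, G, H, I, L, N.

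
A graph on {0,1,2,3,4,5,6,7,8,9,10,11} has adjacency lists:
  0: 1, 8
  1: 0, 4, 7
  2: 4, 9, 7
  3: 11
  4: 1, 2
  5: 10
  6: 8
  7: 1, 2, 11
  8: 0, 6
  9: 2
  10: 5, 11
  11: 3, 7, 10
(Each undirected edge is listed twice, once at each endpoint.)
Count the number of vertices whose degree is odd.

8

Degrees: 0:2, 1:3, 2:3, 3:1, 4:2, 5:1, 6:1, 7:3, 8:2, 9:1, 10:2, 11:3
Odd-degree vertices: 1, 2, 3, 5, 6, 7, 9, 11.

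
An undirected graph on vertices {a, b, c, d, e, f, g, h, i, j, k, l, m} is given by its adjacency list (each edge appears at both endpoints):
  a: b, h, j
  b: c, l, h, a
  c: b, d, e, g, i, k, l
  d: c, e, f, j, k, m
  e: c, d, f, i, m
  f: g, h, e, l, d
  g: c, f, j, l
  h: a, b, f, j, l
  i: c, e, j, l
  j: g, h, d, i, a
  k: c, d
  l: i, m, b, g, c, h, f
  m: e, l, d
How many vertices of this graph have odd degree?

8

Degrees: a:3, b:4, c:7, d:6, e:5, f:5, g:4, h:5, i:4, j:5, k:2, l:7, m:3
Odd-degree vertices: a, c, e, f, h, j, l, m.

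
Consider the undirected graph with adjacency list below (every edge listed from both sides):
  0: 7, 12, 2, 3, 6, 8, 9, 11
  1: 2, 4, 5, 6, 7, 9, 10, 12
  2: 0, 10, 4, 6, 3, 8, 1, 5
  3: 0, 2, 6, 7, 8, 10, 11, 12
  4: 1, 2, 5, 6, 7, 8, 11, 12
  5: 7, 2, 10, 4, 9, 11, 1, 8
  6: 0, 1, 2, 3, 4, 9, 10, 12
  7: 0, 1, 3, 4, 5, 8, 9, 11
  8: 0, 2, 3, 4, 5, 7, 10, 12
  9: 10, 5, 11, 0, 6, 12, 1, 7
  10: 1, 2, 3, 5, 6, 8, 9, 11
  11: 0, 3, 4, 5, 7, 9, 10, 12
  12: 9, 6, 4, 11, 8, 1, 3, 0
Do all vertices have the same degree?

Yes

Degrees: 0:8, 1:8, 2:8, 3:8, 4:8, 5:8, 6:8, 7:8, 8:8, 9:8, 10:8, 11:8, 12:8
Every vertex has degree 8, so the graph is 8-regular.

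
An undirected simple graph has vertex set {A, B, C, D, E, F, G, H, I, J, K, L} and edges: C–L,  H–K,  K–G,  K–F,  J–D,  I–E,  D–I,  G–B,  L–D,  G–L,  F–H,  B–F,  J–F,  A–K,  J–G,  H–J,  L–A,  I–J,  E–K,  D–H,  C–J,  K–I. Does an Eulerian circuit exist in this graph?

Yes

Degrees: A:2, B:2, C:2, D:4, E:2, F:4, G:4, H:4, I:4, J:6, K:6, L:4
All degrees are even and the non-isolated vertices are connected — an Eulerian circuit exists.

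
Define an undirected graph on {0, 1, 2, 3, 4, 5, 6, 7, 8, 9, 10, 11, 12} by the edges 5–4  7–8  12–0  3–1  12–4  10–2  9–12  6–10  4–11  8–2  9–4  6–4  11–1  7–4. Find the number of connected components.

Component: {0, 1, 2, 3, 4, 5, 6, 7, 8, 9, 10, 11, 12}

1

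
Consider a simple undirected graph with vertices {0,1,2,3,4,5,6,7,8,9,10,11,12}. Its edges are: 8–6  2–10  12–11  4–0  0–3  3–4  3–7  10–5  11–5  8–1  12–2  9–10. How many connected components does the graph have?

3

Component: {1, 6, 8}
Component: {0, 3, 4, 7}
Component: {2, 5, 9, 10, 11, 12}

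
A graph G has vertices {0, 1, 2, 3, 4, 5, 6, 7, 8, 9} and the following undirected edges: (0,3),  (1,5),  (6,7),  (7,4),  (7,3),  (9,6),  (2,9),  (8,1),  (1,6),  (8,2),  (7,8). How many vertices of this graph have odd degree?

6

Degrees: 0:1, 1:3, 2:2, 3:2, 4:1, 5:1, 6:3, 7:4, 8:3, 9:2
Odd-degree vertices: 0, 1, 4, 5, 6, 8.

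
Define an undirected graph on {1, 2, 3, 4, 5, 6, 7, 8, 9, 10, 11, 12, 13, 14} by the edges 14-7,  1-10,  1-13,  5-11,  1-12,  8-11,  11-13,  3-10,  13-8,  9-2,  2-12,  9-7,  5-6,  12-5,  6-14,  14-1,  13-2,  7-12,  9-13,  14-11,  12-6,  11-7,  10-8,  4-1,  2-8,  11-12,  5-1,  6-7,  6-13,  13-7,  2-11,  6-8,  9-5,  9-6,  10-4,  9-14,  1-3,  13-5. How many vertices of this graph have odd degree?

Degrees: 1:7, 2:5, 3:2, 4:2, 5:6, 6:7, 7:6, 8:5, 9:6, 10:4, 11:7, 12:6, 13:8, 14:5
Odd-degree vertices: 1, 2, 6, 8, 11, 14.

6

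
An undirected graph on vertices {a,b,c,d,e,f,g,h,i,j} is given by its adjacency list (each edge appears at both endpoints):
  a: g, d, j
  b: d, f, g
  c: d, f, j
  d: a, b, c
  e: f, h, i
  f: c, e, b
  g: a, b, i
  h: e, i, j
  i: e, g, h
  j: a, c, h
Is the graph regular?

Degrees: a:3, b:3, c:3, d:3, e:3, f:3, g:3, h:3, i:3, j:3
Every vertex has degree 3, so the graph is 3-regular.

Yes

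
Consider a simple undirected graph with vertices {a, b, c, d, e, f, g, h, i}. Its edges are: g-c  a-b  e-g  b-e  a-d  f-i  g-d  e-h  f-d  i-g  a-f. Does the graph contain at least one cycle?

|V| = 9, |E| = 11, number of components = 1.
Since 11 > 9 - 1, a cycle must exist; for instance d-g-i-f-d.

Yes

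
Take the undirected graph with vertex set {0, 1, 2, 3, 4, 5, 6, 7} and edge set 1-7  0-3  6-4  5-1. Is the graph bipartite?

A valid 2-coloring puts {2, 3, 5, 6, 7} on one side and {0, 1, 4} on the other; every edge crosses between the two sides.

Yes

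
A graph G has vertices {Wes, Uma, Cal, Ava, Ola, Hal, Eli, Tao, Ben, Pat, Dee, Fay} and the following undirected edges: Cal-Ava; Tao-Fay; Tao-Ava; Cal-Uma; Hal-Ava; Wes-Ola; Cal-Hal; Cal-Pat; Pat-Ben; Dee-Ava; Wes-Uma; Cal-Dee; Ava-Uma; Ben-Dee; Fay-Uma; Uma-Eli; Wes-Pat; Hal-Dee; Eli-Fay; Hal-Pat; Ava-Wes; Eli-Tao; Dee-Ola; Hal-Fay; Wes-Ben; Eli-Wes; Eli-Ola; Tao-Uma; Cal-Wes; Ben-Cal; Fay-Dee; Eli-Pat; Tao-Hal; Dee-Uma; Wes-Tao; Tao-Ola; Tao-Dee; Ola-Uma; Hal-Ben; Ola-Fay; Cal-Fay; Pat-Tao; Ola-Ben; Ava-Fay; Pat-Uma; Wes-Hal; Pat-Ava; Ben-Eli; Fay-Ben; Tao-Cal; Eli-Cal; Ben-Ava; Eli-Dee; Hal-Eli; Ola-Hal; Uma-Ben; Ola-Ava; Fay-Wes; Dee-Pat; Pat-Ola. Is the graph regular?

Degrees: Wes:10, Uma:10, Cal:10, Ava:10, Ola:10, Hal:10, Eli:10, Tao:10, Ben:10, Pat:10, Dee:10, Fay:10
All degrees equal 10; the graph is regular.

Yes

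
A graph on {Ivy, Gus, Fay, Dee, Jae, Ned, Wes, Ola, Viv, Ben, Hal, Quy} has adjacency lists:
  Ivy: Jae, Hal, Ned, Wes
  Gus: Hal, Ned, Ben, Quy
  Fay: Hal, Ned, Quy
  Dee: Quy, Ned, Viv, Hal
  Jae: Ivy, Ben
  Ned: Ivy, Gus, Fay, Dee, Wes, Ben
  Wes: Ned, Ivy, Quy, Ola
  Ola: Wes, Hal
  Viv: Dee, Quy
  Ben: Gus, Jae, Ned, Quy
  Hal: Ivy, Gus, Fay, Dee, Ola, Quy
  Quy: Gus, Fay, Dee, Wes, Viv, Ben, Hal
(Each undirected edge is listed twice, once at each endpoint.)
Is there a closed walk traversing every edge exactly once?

No

Degrees: Ivy:4, Gus:4, Fay:3, Dee:4, Jae:2, Ned:6, Wes:4, Ola:2, Viv:2, Ben:4, Hal:6, Quy:7
Fay, Quy have odd degree; an Eulerian circuit needs every degree to be even, so none exists.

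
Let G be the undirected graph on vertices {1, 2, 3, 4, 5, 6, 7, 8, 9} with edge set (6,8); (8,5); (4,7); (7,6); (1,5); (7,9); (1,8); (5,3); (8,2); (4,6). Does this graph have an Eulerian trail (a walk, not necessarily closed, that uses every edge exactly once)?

Degrees: 1:2, 2:1, 3:1, 4:2, 5:3, 6:3, 7:3, 8:4, 9:1
Odd-degree vertices: 2, 3, 5, 6, 7, 9 (6 total).
With 6 odd-degree vertices (more than two), no single trail can use every edge.

No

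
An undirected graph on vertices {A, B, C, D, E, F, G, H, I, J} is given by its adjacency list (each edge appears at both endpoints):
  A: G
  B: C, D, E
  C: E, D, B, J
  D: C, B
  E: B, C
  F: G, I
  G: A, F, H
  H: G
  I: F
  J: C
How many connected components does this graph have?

2

Component: {A, F, G, H, I}
Component: {B, C, D, E, J}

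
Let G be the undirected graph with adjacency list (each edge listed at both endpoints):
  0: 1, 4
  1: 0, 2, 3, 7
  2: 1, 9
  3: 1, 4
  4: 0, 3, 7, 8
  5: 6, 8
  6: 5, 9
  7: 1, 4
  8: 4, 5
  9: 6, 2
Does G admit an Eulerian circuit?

Yes

Degrees: 0:2, 1:4, 2:2, 3:2, 4:4, 5:2, 6:2, 7:2, 8:2, 9:2
Every vertex has even degree and the edges form a single connected piece, so an Eulerian circuit exists.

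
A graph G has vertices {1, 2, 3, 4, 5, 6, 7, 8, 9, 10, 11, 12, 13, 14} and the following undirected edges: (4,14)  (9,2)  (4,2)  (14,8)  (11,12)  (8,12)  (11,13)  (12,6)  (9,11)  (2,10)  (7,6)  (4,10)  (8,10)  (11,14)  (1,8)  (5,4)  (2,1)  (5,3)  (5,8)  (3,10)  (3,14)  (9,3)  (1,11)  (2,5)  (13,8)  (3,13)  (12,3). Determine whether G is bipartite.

4-2-1-8-14-4 is an odd cycle (length 5), and a bipartite graph can contain only even cycles.

No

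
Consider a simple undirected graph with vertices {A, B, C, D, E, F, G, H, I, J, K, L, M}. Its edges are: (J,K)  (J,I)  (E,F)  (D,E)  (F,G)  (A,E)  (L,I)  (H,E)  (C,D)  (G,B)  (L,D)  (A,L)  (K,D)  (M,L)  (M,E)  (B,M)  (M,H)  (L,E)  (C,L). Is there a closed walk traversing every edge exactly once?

Yes

Degrees: A:2, B:2, C:2, D:4, E:6, F:2, G:2, H:2, I:2, J:2, K:2, L:6, M:4
Every vertex has even degree and the edges form a single connected piece, so an Eulerian circuit exists.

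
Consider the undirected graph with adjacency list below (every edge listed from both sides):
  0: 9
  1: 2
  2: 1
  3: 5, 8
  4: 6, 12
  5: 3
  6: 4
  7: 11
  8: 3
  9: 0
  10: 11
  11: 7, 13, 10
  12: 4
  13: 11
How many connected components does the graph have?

5

Component: {0, 9}
Component: {1, 2}
Component: {3, 5, 8}
Component: {4, 6, 12}
Component: {7, 10, 11, 13}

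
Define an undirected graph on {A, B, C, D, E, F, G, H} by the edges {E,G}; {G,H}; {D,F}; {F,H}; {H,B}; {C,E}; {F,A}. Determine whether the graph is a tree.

The graph has 8 vertices and 7 edges.
Connected and |E| = |V| - 1, which characterizes a tree.

Yes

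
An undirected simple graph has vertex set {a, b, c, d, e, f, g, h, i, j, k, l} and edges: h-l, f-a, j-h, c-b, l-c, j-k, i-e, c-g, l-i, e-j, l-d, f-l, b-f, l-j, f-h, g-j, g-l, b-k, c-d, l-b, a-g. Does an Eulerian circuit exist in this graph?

No

Degrees: a:2, b:4, c:4, d:2, e:2, f:4, g:4, h:3, i:2, j:5, k:2, l:8
Vertices with odd degree: h, j. An Eulerian circuit requires all degrees even.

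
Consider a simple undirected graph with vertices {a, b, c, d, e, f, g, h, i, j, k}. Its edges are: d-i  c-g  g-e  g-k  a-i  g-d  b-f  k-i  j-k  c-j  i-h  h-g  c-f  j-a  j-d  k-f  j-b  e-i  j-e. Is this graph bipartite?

Yes

A valid 2-coloring puts {f, g, i, j} on one side and {a, b, c, d, e, h, k} on the other; every edge crosses between the two sides.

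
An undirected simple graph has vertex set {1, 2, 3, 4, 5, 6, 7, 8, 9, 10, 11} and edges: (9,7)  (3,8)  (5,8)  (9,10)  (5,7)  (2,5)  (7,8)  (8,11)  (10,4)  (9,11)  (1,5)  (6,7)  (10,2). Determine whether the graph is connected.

Yes

Starting from 1 and exploring outward reaches every vertex (1, 5, 7, 2, 8, 9, 6, 10, 11, 3, 4); the graph is connected.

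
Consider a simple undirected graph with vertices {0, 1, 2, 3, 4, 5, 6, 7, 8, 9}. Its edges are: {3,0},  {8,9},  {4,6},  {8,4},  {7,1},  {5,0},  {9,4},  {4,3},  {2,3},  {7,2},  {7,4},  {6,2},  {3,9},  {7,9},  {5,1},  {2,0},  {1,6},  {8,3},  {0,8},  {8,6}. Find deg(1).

3

Neighbors of 1: 5, 6, 7.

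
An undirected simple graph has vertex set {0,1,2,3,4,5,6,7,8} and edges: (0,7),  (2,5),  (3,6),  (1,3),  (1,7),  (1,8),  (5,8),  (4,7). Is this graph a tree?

Yes

The graph has 9 vertices and 8 edges.
Connected and |E| = |V| - 1, which characterizes a tree.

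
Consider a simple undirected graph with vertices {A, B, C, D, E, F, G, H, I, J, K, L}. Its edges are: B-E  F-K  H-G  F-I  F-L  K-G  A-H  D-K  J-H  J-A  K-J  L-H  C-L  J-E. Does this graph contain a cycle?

Yes

The graph has 12 vertices, 14 edges, and 1 connected component.
One cycle is A-J-K-G-H-A.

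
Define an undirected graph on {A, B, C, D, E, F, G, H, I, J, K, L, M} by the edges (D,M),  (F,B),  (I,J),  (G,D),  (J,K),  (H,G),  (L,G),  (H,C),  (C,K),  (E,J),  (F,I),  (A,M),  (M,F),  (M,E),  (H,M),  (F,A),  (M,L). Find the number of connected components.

Component: {A, B, C, D, E, F, G, H, I, J, K, L, M}

1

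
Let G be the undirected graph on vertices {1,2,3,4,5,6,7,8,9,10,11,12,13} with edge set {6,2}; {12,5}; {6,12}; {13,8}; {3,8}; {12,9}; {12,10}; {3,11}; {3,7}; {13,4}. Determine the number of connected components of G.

Component: {1}
Component: {2, 5, 6, 9, 10, 12}
Component: {3, 4, 7, 8, 11, 13}

3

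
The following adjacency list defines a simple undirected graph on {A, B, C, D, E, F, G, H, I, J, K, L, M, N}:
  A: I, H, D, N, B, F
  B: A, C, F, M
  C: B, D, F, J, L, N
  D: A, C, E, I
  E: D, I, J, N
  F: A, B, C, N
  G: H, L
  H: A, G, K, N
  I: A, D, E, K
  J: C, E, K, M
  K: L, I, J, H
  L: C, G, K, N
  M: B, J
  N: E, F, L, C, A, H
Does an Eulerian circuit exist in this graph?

Yes

Degrees: A:6, B:4, C:6, D:4, E:4, F:4, G:2, H:4, I:4, J:4, K:4, L:4, M:2, N:6
Every vertex has even degree and the edges form a single connected piece, so an Eulerian circuit exists.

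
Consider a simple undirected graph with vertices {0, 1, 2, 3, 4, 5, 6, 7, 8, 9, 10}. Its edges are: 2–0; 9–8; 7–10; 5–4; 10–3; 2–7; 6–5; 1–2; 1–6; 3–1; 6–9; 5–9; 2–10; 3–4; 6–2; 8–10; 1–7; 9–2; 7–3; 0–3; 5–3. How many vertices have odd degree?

0

Degrees: 0:2, 1:4, 2:6, 3:6, 4:2, 5:4, 6:4, 7:4, 8:2, 9:4, 10:4
Odd-degree vertices: none.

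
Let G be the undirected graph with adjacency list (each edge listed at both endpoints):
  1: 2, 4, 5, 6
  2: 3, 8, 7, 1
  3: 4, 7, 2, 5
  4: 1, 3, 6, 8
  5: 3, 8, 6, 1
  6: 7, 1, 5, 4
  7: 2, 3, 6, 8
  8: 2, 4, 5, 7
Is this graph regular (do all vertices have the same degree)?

Yes

Degrees: 1:4, 2:4, 3:4, 4:4, 5:4, 6:4, 7:4, 8:4
All degrees equal 4; the graph is regular.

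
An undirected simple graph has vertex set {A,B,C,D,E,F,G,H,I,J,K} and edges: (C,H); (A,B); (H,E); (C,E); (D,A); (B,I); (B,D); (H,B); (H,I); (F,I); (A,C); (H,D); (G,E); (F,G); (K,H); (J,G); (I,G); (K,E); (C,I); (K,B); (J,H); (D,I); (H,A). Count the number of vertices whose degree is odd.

Degrees: A:4, B:5, C:4, D:4, E:4, F:2, G:4, H:8, I:6, J:2, K:3
Odd-degree vertices: B, K.

2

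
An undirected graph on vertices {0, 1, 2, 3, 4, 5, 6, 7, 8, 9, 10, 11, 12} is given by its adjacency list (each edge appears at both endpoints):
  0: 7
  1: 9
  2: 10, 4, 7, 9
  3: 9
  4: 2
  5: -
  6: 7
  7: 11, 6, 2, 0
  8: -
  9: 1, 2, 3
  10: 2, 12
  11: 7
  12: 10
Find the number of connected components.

Component: {5}
Component: {8}
Component: {0, 1, 2, 3, 4, 6, 7, 9, 10, 11, 12}

3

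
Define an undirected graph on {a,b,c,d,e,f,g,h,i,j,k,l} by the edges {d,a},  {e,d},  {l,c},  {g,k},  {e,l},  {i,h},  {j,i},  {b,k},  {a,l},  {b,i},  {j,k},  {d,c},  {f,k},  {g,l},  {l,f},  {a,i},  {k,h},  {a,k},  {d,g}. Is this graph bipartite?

Yes

A valid 2-coloring puts {d, i, k, l} on one side and {a, b, c, e, f, g, h, j} on the other; every edge crosses between the two sides.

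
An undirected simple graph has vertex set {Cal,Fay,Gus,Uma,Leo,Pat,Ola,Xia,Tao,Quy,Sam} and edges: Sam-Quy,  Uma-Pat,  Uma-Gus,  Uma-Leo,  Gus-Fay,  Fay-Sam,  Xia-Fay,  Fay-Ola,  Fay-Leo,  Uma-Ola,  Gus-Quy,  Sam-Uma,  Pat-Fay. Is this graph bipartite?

Yes

Partition the vertices as {Cal, Gus, Leo, Pat, Ola, Xia, Tao, Sam} vs {Fay, Uma, Quy}. Each listed edge has one endpoint in each part, so the graph is bipartite.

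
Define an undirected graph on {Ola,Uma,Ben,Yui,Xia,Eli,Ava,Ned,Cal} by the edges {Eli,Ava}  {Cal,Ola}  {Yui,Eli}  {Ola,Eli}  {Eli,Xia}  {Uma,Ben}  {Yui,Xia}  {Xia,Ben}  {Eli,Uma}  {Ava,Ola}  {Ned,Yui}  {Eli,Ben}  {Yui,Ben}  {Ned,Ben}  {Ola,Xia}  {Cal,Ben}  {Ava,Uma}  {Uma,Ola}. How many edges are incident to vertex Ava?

3

Neighbors of Ava: Ola, Uma, Eli.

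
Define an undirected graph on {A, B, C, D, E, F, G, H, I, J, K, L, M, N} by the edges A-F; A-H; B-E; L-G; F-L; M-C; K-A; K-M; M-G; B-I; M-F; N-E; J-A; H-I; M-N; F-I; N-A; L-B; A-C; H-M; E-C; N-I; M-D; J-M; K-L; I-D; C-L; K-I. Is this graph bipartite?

Yes

Partition the vertices as {B, C, D, F, G, H, J, K, N} vs {A, E, I, L, M}. Each listed edge has one endpoint in each part, so the graph is bipartite.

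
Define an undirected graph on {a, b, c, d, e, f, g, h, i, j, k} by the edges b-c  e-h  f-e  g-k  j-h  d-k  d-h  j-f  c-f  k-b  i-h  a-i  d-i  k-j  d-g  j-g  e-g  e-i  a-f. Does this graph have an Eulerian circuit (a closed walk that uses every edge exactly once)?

Yes

Degrees: a:2, b:2, c:2, d:4, e:4, f:4, g:4, h:4, i:4, j:4, k:4
All degrees are even and the non-isolated vertices are connected — an Eulerian circuit exists.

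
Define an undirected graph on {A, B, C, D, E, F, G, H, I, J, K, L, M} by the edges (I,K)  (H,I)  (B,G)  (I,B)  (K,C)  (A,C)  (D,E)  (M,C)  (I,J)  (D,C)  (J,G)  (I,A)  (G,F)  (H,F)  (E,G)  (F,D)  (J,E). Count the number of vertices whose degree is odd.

6

Degrees: A:2, B:2, C:4, D:3, E:3, F:3, G:4, H:2, I:5, J:3, K:2, L:0, M:1
Odd-degree vertices: D, E, F, I, J, M.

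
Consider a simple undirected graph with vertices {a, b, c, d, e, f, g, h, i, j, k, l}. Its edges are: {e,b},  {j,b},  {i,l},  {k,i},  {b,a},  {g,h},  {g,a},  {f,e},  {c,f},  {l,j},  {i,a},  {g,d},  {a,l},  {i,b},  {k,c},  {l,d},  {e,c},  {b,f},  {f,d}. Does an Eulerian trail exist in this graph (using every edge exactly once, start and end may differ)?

No

Degrees: a:4, b:5, c:3, d:3, e:3, f:4, g:3, h:1, i:4, j:2, k:2, l:4
Odd-degree vertices: b, c, d, e, g, h (6 total).
An Eulerian trail requires 0 or 2 odd-degree vertices; here there are 6.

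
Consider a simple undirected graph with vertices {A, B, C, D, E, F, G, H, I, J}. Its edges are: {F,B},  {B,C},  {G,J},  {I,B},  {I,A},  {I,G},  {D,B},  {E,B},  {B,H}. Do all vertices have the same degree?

No

Degrees: A:1, B:6, C:1, D:1, E:1, F:1, G:2, H:1, I:3, J:1
Degrees are not all equal (e.g. deg(A)=1 but deg(B)=6); not regular.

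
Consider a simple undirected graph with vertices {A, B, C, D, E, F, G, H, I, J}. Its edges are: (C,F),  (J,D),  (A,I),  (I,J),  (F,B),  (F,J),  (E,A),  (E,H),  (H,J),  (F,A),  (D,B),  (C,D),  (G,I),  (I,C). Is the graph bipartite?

The cycle H-E-A-F-J-H has length 5, which is odd, so the graph is not bipartite.

No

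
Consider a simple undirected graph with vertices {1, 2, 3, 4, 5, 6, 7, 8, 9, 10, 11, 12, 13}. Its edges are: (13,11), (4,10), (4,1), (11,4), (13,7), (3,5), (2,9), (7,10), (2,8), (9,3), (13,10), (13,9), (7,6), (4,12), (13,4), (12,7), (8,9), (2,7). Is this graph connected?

Yes

A breadth-first search from 1 visits 1, 4, 13, 12, 11, 10, 7, 9, 2, 6, 3, 8, 5 — all 13 vertices — so the graph is connected.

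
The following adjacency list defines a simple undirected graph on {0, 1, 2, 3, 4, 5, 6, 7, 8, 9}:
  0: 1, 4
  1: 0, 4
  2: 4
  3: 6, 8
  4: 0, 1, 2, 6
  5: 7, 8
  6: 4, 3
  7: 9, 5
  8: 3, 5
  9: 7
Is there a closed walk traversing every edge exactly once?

Degrees: 0:2, 1:2, 2:1, 3:2, 4:4, 5:2, 6:2, 7:2, 8:2, 9:1
Vertices with odd degree: 2, 9. An Eulerian circuit requires all degrees even.

No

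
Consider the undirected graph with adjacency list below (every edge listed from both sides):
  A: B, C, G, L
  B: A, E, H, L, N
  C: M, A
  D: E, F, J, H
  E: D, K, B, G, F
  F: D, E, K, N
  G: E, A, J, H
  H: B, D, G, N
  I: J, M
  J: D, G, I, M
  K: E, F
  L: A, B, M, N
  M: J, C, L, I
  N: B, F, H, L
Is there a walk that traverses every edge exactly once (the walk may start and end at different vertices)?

Degrees: A:4, B:5, C:2, D:4, E:5, F:4, G:4, H:4, I:2, J:4, K:2, L:4, M:4, N:4
Odd-degree vertices: B, E (2 total).
The non-isolated vertices are connected and exactly 2 have odd degree, so an Eulerian trail exists (from B to E).

Yes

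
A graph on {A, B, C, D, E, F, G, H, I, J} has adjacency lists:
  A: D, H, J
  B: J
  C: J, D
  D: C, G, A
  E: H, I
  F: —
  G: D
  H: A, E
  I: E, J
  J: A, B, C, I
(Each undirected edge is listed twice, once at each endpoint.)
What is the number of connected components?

Component: {F}
Component: {A, B, C, D, E, G, H, I, J}

2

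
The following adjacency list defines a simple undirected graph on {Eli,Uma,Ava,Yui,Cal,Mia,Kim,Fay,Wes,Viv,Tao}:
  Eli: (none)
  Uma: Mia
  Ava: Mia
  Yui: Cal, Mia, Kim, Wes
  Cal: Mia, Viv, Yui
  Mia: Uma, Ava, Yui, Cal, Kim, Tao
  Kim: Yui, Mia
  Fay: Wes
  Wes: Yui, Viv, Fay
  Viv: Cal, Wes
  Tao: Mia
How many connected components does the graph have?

Component: {Eli}
Component: {Uma, Ava, Yui, Cal, Mia, Kim, Fay, Wes, Viv, Tao}

2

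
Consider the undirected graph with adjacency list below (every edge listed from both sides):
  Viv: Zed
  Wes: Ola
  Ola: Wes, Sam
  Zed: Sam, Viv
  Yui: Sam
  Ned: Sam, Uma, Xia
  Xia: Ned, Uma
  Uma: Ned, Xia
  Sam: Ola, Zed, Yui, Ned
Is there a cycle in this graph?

Yes

|V| = 9, |E| = 9, number of components = 1.
One cycle is Ned-Uma-Xia-Ned.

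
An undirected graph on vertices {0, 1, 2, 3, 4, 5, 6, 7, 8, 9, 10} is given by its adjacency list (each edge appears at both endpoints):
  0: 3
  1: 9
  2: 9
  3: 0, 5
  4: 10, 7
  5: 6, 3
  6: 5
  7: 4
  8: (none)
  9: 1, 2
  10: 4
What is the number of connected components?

Component: {8}
Component: {1, 2, 9}
Component: {4, 7, 10}
Component: {0, 3, 5, 6}

4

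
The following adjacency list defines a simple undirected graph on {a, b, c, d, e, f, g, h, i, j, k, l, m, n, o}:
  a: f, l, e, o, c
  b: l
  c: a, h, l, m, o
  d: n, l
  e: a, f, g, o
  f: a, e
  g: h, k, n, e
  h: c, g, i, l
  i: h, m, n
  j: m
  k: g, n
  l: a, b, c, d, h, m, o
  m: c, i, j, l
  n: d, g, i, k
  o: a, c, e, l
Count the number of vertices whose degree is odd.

Degrees: a:5, b:1, c:5, d:2, e:4, f:2, g:4, h:4, i:3, j:1, k:2, l:7, m:4, n:4, o:4
Odd-degree vertices: a, b, c, i, j, l.

6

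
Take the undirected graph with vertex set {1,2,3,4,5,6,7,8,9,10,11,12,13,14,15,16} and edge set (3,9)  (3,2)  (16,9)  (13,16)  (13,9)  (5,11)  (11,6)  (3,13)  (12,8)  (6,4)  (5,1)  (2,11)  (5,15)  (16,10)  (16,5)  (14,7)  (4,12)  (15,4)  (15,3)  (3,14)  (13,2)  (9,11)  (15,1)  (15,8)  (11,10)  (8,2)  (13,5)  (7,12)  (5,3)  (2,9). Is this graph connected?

Yes

A breadth-first search from 1 visits 1, 5, 15, 11, 13, 16, 3, 4, 8, 6, 9, 10, 2, 14, 12, 7 — all 16 vertices — so the graph is connected.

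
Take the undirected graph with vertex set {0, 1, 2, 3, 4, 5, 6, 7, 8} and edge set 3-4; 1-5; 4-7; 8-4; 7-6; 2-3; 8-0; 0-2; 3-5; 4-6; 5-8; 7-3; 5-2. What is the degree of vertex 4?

4

Neighbors of 4: 3, 6, 7, 8.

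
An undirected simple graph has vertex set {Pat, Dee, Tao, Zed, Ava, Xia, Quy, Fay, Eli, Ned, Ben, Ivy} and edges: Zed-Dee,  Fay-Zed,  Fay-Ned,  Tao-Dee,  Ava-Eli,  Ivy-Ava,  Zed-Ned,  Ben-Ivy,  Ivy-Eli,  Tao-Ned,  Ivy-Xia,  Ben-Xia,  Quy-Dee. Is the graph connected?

Component: {Pat}
Component: {Ava, Xia, Eli, Ben, Ivy}
Component: {Dee, Tao, Zed, Quy, Fay, Ned}
There are 3 separate components, so the graph is not connected.

No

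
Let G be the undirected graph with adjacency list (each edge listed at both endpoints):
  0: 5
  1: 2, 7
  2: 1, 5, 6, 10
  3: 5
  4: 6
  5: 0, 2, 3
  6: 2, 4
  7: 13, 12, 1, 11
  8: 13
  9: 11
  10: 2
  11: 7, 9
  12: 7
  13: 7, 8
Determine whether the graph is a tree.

Yes

|V| = 14, |E| = 13.
It is connected with exactly 13 edges, hence acyclic — it is a tree.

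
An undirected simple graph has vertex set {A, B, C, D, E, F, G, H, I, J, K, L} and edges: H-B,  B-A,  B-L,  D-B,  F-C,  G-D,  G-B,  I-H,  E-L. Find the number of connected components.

4

Component: {J}
Component: {K}
Component: {C, F}
Component: {A, B, D, E, G, H, I, L}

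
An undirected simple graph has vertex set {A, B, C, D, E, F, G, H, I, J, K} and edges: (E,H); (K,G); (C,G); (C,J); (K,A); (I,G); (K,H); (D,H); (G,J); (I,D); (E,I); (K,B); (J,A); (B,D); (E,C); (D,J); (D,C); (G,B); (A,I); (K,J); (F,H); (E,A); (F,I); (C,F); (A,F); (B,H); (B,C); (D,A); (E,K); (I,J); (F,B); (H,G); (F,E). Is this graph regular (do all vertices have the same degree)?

Yes

Degrees: A:6, B:6, C:6, D:6, E:6, F:6, G:6, H:6, I:6, J:6, K:6
All degrees equal 6; the graph is regular.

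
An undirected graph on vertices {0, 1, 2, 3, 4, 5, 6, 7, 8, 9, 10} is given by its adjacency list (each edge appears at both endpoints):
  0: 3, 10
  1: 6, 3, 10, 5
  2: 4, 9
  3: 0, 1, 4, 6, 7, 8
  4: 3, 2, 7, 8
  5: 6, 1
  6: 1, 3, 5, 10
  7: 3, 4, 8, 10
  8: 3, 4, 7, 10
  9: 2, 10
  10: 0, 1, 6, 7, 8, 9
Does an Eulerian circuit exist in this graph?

Yes

Degrees: 0:2, 1:4, 2:2, 3:6, 4:4, 5:2, 6:4, 7:4, 8:4, 9:2, 10:6
Every vertex has even degree and the edges form a single connected piece, so an Eulerian circuit exists.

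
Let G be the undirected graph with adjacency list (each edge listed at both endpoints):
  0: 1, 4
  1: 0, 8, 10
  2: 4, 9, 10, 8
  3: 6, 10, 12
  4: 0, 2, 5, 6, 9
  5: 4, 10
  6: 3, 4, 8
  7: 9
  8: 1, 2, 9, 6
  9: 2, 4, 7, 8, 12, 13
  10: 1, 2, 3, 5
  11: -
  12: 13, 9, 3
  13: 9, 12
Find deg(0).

Neighbors of 0: 1, 4.

2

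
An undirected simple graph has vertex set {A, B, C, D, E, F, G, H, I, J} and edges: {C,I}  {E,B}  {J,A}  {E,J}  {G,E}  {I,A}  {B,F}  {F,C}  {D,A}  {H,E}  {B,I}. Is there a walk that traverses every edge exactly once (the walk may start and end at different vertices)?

Degrees: A:3, B:3, C:2, D:1, E:4, F:2, G:1, H:1, I:3, J:2
Odd-degree vertices: A, B, D, G, H, I (6 total).
With 6 odd-degree vertices (more than two), no single trail can use every edge.

No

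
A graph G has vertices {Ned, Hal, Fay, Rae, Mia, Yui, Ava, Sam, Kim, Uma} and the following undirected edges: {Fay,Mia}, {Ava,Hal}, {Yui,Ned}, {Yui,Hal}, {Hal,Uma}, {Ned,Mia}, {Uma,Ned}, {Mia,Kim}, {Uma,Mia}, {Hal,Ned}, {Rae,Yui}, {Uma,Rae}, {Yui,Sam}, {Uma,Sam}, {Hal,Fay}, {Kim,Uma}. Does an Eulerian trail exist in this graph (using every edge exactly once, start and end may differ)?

Yes

Degrees: Ned:4, Hal:5, Fay:2, Rae:2, Mia:4, Yui:4, Ava:1, Sam:2, Kim:2, Uma:6
Odd-degree vertices: Hal, Ava (2 total).
With 2 odd-degree vertices and all edges in one connected piece, an Eulerian trail exists (from Hal to Ava).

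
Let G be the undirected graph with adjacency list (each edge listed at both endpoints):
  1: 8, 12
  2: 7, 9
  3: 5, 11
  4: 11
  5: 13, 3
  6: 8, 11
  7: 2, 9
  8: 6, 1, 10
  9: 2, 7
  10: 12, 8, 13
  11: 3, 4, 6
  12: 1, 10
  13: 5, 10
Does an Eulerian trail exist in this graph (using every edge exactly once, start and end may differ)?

No

Degrees: 1:2, 2:2, 3:2, 4:1, 5:2, 6:2, 7:2, 8:3, 9:2, 10:3, 11:3, 12:2, 13:2
Odd-degree vertices: 4, 8, 10, 11 (4 total).
With 4 odd-degree vertices (more than two), no single trail can use every edge.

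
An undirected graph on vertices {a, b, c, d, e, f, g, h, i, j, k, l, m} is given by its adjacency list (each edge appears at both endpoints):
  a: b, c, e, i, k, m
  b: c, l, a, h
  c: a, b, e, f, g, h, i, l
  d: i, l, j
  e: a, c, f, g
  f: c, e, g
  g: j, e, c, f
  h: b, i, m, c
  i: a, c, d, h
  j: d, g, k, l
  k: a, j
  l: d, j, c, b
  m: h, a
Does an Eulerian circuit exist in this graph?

Degrees: a:6, b:4, c:8, d:3, e:4, f:3, g:4, h:4, i:4, j:4, k:2, l:4, m:2
Vertices with odd degree: d, f. An Eulerian circuit requires all degrees even.

No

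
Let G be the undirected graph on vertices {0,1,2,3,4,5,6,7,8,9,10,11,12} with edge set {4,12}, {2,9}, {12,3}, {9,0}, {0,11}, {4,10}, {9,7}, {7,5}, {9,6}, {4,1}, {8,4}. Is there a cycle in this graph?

No

|V| = 13, |E| = 11, number of components = 2.
A forest on 13 vertices with 2 components has exactly 11 edges, which matches — so no cycle.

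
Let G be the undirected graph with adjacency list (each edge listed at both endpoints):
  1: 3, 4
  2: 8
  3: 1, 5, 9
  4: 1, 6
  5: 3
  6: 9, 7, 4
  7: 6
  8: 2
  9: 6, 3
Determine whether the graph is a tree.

|V| = 9, |E| = 8.
It splits into 2 components, so it cannot be a tree.

No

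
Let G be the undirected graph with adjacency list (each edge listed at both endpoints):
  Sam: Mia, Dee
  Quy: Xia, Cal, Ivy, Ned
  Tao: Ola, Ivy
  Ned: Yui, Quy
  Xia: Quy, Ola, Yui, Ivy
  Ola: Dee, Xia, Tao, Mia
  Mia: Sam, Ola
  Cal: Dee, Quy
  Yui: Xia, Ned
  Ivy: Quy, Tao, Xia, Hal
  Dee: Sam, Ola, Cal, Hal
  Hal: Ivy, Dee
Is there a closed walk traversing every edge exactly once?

Degrees: Sam:2, Quy:4, Tao:2, Ned:2, Xia:4, Ola:4, Mia:2, Cal:2, Yui:2, Ivy:4, Dee:4, Hal:2
All degrees are even and the non-isolated vertices are connected — an Eulerian circuit exists.

Yes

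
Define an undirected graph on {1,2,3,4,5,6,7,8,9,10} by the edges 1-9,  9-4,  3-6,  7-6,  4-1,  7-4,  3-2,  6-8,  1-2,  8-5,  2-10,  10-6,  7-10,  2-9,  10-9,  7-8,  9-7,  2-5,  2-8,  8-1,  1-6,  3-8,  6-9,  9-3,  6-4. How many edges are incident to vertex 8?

6

Neighbors of 8: 1, 2, 3, 5, 6, 7.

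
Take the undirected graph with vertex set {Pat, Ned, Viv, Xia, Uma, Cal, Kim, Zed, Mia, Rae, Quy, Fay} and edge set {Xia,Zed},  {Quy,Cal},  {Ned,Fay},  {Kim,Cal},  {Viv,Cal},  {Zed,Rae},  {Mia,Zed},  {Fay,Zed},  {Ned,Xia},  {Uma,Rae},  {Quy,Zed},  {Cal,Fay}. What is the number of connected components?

2

Component: {Pat}
Component: {Ned, Viv, Xia, Uma, Cal, Kim, Zed, Mia, Rae, Quy, Fay}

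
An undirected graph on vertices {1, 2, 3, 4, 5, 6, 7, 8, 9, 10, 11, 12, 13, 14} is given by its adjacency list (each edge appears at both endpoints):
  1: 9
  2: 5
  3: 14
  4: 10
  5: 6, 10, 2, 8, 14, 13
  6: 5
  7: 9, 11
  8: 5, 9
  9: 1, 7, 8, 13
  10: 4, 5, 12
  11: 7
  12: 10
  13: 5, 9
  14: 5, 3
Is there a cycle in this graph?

Yes

The graph has 14 vertices, 14 edges, and 1 connected component.
Since 14 > 14 - 1, a cycle must exist; for instance 9-13-5-8-9.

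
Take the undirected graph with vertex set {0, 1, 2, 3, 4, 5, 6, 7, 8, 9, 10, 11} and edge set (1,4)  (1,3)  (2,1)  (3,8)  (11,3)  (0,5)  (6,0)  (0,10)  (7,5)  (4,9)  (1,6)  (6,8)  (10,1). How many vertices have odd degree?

Degrees: 0:3, 1:5, 2:1, 3:3, 4:2, 5:2, 6:3, 7:1, 8:2, 9:1, 10:2, 11:1
Odd-degree vertices: 0, 1, 2, 3, 6, 7, 9, 11.

8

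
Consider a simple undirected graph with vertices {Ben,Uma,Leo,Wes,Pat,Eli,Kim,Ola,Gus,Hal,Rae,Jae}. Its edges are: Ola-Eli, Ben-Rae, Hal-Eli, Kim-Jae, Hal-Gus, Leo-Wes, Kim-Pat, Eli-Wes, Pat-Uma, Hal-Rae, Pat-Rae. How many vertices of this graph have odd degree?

10

Degrees: Ben:1, Uma:1, Leo:1, Wes:2, Pat:3, Eli:3, Kim:2, Ola:1, Gus:1, Hal:3, Rae:3, Jae:1
Odd-degree vertices: Ben, Uma, Leo, Pat, Eli, Ola, Gus, Hal, Rae, Jae.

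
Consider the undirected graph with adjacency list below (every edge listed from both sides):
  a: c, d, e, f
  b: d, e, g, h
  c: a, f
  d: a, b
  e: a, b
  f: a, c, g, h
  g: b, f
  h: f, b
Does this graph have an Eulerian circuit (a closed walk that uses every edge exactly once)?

Yes

Degrees: a:4, b:4, c:2, d:2, e:2, f:4, g:2, h:2
All degrees are even and the non-isolated vertices are connected — an Eulerian circuit exists.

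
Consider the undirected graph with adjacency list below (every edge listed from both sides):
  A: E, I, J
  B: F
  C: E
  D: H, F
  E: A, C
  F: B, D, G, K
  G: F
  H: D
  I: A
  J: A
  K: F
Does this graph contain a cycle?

|V| = 11, |E| = 9, number of components = 2.
A forest on 11 vertices with 2 components has exactly 9 edges, which matches — so no cycle.

No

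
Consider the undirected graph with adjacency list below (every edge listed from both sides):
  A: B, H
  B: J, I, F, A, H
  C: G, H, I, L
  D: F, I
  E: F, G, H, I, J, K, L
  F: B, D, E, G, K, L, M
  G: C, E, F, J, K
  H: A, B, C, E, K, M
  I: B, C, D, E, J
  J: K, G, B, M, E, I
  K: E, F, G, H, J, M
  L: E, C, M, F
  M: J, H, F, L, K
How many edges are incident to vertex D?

Neighbors of D: F, I.

2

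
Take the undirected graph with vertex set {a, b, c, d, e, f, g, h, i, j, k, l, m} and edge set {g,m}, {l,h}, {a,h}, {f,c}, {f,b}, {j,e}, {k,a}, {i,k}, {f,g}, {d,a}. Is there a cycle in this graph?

No

|V| = 13, |E| = 10, number of components = 3.
Since 10 = 13 - 3, the graph is a forest and contains no cycle.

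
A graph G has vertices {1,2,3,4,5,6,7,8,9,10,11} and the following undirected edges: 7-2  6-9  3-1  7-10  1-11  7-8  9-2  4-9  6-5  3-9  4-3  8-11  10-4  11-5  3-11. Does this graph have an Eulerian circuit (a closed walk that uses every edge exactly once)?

Degrees: 1:2, 2:2, 3:4, 4:3, 5:2, 6:2, 7:3, 8:2, 9:4, 10:2, 11:4
Vertices with odd degree: 4, 7. An Eulerian circuit requires all degrees even.

No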